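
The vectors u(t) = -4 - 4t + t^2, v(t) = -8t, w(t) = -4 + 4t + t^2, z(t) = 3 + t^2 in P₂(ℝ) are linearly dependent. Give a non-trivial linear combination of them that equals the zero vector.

Write each element as a vector in ℝ³ using {1, t, t^2}.
Write the vectors as columns of a matrix and find a nonzero vector in its null space.
One solution (up to scaling) is (1, -1, -1, 0).

u - v - w = 0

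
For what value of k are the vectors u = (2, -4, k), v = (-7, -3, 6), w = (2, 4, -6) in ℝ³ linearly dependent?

k = 54/11

The vectors are dependent exactly when the determinant of the matrix with rows u, v, w vanishes.
Expanding, det = 108 - 22*k.
This vanishes exactly when k = 54/11.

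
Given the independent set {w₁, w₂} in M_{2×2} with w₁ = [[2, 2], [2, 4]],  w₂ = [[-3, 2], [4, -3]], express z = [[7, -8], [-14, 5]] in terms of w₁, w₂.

z = -w₁ - 3w₂

Take coordinate vectors relative to {E₁₁, E₁₂, E₂₁, E₂₂}.
Solve the system with w₁, w₂ as columns and z as the right-hand side.
Row-reducing the augmented matrix gives the unique coefficients (α₁, α₂) = (-1, -3).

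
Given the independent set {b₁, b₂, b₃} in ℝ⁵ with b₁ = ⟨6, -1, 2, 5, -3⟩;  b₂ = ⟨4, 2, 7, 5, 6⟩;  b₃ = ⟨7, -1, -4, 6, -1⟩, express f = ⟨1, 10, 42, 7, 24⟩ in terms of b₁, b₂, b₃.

f = b₁ + 4b₂ - 3b₃

Solve the system with b₁, b₂, b₃ as columns and f as the right-hand side.
Back-substitution yields (c₁, c₂, c₃) = (1, 4, -3).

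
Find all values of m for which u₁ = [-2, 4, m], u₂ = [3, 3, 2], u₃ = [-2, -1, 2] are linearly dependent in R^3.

m = 56/3

Dependence holds iff the 3×3 matrix [u₁ u₂ u₃] is singular.
Expanding, det = 3*m - 56.
Solving 3*m - 56 = 0 yields m = 56/3.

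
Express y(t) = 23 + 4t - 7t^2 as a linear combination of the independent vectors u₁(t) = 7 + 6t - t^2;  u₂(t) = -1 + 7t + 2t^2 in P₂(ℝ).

Work in coordinates with respect to the standard basis {1, t, t^2}.
Since u₁, u₂ are independent, the coefficients expressing y are uniquely determined by a linear system.
Row-reducing the augmented matrix gives the unique coefficients (c₁, c₂) = (3, -2).

y = 3u₁ - 2u₂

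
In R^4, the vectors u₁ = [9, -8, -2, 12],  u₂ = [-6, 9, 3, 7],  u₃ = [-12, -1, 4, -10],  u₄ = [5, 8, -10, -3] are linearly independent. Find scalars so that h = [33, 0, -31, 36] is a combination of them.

Solve the system with u₁, u₂, u₃, u₄ as columns and h as the right-hand side.
The system has the unique solution (α₁, …, α₄) = (4, 1, 1, 3).

h = 4u₁ + u₂ + u₃ + 3u₄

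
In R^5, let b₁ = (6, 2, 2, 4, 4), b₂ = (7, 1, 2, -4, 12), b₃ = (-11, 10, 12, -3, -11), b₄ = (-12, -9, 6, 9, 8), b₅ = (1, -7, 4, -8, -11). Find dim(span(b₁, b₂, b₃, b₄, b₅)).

Put the 5×5 matrix [b₁|b₂|b₃|b₄|b₅] into echelon form.
Exactly 5 pivots survive; hence the rank is 5.

dim = 5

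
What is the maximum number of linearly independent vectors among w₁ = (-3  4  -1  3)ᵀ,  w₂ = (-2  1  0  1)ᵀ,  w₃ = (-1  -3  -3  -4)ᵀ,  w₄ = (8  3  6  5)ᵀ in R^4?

3

Row-reduce the 4×4 matrix with these as rows.
There are 3 pivot columns, so rank = 3.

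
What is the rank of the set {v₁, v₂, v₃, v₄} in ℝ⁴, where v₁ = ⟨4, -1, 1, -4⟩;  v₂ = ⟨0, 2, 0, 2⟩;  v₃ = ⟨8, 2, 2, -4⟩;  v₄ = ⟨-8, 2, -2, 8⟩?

rank 2

Row-reduce the 4×4 matrix with these as rows.
There are 2 pivot columns, so rank = 2.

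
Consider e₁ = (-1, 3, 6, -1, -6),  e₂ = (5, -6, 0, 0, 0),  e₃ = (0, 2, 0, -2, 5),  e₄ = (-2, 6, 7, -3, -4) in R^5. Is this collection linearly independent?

linearly independent

Place the vectors as rows of a 4×5 matrix and reduce to echelon form.
The reduction yields 4 nonzero rows, so the rank is 4.
Since rank = 4 (the number of vectors), the set is linearly independent.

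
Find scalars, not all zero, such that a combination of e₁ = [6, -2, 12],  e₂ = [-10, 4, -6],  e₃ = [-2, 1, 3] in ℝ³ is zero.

e₁ + e₂ - 2e₃ = 0

Solve the homogeneous system with e₁, e₂, e₃ as columns by row-reducing the coefficient matrix.
One solution (up to scaling) is (1, 1, -2).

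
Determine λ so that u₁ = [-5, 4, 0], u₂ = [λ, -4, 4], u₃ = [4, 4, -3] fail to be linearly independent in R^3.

λ = -7

The vectors are dependent exactly when the determinant of the matrix with rows u₁, u₂, u₃ vanishes.
The determinant works out to 12*λ + 84.
Solving 12*λ + 84 = 0 yields λ = -7.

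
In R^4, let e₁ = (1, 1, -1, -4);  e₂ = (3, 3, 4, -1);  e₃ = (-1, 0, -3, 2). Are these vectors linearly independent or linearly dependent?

Row-reduce the matrix whose columns are e₁, e₂, e₃.
The reduction yields 3 nonzero rows, so the rank is 3.
Since rank = 3 (the number of vectors), the set is linearly independent.

linearly independent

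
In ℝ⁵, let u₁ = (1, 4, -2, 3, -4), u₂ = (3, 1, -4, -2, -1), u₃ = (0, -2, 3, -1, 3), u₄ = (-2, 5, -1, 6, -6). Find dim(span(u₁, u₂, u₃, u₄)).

3

Put the 5×4 matrix [u₁|u₂|u₃|u₄] into echelon form.
The echelon form has 3 nonzero rows, so the rank is 3.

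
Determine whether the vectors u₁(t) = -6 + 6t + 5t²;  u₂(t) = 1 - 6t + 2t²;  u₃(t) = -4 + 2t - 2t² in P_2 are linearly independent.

Write each element as a coordinate vector in ℝ³ using {1, t, t²}.
Form the 3×3 matrix with these as columns; its determinant is -194.
A nonzero determinant means the columns are linearly independent.

linearly independent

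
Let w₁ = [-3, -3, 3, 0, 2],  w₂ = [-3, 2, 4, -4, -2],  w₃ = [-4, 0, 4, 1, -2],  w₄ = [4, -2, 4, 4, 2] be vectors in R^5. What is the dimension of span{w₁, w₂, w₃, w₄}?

Form the matrix with w₁, w₂, w₃, w₄ as columns and reduce.
There are 4 pivot columns, so rank = 4.

dim = 4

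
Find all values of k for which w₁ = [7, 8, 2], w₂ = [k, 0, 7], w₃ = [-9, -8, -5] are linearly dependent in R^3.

The vectors are dependent exactly when the determinant of the matrix with rows w₁, w₂, w₃ vanishes.
Cofactor expansion gives det = 24*k - 112.
Solving 24*k - 112 = 0 yields k = 14/3.

k = 14/3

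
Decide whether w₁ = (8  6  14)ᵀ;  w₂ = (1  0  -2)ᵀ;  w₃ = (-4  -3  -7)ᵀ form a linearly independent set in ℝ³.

linearly dependent

One vector is a scalar multiple of another, so the set is dependent.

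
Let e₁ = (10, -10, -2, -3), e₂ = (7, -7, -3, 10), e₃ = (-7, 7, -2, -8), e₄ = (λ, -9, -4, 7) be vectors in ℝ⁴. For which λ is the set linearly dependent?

λ = 9

Place the vectors as rows of a 4×4 matrix; dependence ⇔ determinant zero.
The determinant works out to 573*λ - 5157.
Solving 573*λ - 5157 = 0 yields λ = 9.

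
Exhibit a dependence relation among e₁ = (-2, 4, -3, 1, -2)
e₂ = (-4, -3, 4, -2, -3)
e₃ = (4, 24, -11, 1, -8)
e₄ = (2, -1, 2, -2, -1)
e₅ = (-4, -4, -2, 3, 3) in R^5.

Set up α₁e₁ + … + α₅e₅ = 0 and solve the homogeneous system.
A generator of the null space is (3, -1, -1, -1, -2).

3e₁ - e₂ - e₃ - e₄ - 2e₅ = 0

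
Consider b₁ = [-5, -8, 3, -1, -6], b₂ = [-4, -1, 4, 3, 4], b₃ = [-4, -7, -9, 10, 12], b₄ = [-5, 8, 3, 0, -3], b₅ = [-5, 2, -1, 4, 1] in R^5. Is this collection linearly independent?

linearly independent

The matrix [b₁|b₂|b₃|b₄|b₅] has determinant 8982.
A nonzero determinant means the columns are linearly independent.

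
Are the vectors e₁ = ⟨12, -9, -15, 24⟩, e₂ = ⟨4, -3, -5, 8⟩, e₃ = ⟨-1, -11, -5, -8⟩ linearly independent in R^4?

One vector is a scalar multiple of another, so the set is dependent.

linearly dependent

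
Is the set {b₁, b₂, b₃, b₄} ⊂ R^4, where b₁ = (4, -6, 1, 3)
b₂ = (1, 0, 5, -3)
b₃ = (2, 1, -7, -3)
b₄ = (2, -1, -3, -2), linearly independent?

linearly independent

Row-reduce the matrix whose columns are b₁, b₂, b₃, b₄.
The reduction yields 4 nonzero rows, so the rank is 4.
Since rank = 4 (the number of vectors), the set is linearly independent.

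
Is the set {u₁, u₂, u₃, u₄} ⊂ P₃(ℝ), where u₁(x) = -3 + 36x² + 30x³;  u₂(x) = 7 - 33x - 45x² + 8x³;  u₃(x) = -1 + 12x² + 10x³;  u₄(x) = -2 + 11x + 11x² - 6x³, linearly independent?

linearly dependent

Take coordinates with respect to the standard basis {1, x, …, x³}.
One vector is a scalar multiple of another, so the set is dependent.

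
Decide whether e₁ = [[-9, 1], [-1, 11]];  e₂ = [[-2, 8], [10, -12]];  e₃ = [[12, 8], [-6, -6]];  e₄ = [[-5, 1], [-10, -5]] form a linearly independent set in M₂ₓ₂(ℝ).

Write each element as a coordinate vector in ℝ⁴ using {E₁₁, E₁₂, E₂₁, E₂₂}.
Form the 4×4 matrix with these as columns; its determinant is -32364.
A nonzero determinant means the columns are linearly independent.

linearly independent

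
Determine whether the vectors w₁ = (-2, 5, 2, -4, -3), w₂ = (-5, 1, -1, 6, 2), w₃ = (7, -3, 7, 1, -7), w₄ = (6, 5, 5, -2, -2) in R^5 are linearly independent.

Row-reduce the matrix whose columns are w₁, w₂, w₃, w₄.
The reduction yields 4 nonzero rows, so the rank is 4.
Since rank = 4 (the number of vectors), the set is linearly independent.

linearly independent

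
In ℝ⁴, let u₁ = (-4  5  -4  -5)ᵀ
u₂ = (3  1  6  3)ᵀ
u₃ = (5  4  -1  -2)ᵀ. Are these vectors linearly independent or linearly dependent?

Row-reduce the matrix whose columns are u₁, u₂, u₃.
The reduction yields 3 nonzero rows, so the rank is 3.
Since rank = 3 (the number of vectors), the set is linearly independent.

linearly independent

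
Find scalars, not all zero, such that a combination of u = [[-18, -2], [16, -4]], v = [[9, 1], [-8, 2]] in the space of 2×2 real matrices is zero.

Pass to coordinate vectors relative to the basis {E₁₁, E₁₂, E₂₁, E₂₂}.
Solve the homogeneous system with u, v as columns by row-reducing the coefficient matrix.
One solution (up to scaling) is (1, 2).

u + 2v = 0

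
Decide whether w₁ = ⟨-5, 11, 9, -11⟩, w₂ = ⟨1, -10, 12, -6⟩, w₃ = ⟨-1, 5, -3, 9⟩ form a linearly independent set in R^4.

linearly independent

Place the vectors as rows of a 3×4 matrix and reduce to echelon form.
The reduction yields 3 nonzero rows, so the rank is 3.
Since rank = 3 (the number of vectors), the set is linearly independent.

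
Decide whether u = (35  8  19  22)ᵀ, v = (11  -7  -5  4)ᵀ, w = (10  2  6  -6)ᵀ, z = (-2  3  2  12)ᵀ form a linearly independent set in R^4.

The matrix [u|v|w|z] has determinant 0.
A zero determinant means the columns are linearly dependent.
Indeed u - v - 3w - 3z = 0.

linearly dependent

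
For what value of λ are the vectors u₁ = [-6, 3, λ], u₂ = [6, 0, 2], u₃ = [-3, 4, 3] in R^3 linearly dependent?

Place the vectors as rows of a 3×3 matrix; dependence ⇔ determinant zero.
Cofactor expansion gives det = 24*λ - 24.
This vanishes exactly when λ = 1.

λ = 1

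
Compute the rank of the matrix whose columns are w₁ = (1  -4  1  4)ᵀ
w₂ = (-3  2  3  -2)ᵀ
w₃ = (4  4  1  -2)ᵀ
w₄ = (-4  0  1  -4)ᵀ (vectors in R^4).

Form the matrix with w₁, w₂, w₃, w₄ as columns and reduce.
The echelon form has 4 nonzero rows, so the rank is 4.

rank 4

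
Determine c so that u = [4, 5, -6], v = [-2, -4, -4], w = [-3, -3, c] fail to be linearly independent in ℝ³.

The vectors are dependent exactly when the determinant of the matrix with rows u, v, w vanishes.
The determinant works out to 48 - 6*c.
Solving 48 - 6*c = 0 yields c = 8.

c = 8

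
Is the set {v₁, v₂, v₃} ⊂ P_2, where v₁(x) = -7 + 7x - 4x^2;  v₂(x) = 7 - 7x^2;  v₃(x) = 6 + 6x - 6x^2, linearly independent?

Take coordinates with respect to the standard basis {1, x, x^2}.
Form the 3×3 matrix with these as columns; its determinant is -462.
A nonzero determinant means the columns are linearly independent.

linearly independent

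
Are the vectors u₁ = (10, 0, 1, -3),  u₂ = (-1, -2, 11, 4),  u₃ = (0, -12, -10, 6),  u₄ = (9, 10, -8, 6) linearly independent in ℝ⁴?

linearly independent

Form the 4×4 matrix with these as columns; its determinant is 26572.
A nonzero determinant means the columns are linearly independent.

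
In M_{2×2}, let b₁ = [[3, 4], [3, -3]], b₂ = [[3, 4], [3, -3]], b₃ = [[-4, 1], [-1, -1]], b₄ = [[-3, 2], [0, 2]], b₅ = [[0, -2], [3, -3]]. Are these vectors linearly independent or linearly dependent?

Take coordinates with respect to the standard basis {E₁₁, E₁₂, E₂₁, E₂₂}.
There are 5 vectors in a 4-dimensional space, so they cannot be linearly independent.

linearly dependent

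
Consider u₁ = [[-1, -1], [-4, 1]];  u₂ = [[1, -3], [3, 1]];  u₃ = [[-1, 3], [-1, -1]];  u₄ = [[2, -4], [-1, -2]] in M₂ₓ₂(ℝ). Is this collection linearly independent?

Write each element as a coordinate vector in ℝ⁴ using {E₁₁, E₁₂, E₂₁, E₂₂}.
Row-reduce the matrix whose columns are u₁, u₂, u₃, u₄.
The reduction yields 4 nonzero rows, so the rank is 4.
Since rank = 4 (the number of vectors), the set is linearly independent.

linearly independent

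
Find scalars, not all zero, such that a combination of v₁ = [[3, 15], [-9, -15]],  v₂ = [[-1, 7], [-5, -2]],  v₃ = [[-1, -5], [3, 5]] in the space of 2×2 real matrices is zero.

v₁ + 3v₃ = 0

Pass to coordinate vectors relative to the basis {E₁₁, E₁₂, E₂₁, E₂₂}.
Set up α₁v₁ + … + α₃v₃ = 0 and solve the homogeneous system.
One solution (up to scaling) is (1, 0, 3).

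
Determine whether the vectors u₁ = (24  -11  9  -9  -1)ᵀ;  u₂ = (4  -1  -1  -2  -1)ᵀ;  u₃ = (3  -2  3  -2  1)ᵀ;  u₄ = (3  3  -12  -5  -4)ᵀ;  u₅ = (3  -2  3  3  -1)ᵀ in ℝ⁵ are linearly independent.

linearly dependent

Form the 5×5 matrix with these as columns; its determinant is 0.
A zero determinant means the columns are linearly dependent.
Indeed u₁ - 6u₂ - u₃ + u₄ = 0.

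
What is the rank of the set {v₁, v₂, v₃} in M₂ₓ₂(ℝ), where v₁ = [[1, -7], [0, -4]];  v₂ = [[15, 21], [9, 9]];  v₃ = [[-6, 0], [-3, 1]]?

rank 2

Pass to coordinate vectors with respect to the basis {E₁₁, E₁₂, E₂₁, E₂₂}.
Row-reduce the 3×4 matrix with these as rows.
There are 2 pivot columns, so rank = 2.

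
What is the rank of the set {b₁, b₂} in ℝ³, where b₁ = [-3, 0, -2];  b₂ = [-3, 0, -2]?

1

Apply Gaussian elimination to the matrix whose rows are b₁, b₂.
Reduction leaves 1 leading entry, giving rank 1.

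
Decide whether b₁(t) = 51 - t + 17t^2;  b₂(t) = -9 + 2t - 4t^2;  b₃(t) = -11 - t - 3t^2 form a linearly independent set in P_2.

linearly dependent

Take coordinates with respect to the standard basis {1, t, t^2}.
The matrix [b₁|b₂|b₃] has determinant 0.
A zero determinant means the columns are linearly dependent.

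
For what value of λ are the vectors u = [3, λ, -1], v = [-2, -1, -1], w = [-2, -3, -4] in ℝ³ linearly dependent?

λ = -1/6

The set is linearly dependent precisely when det[u; v; w] = 0.
The determinant works out to -6*λ - 1.
Solving -6*λ - 1 = 0 yields λ = -1/6.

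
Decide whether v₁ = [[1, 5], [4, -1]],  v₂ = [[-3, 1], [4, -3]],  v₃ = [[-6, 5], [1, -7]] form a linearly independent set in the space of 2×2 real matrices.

linearly independent

Write each element as a coordinate vector in ℝ⁴ using {E₁₁, E₁₂, E₂₁, E₂₂}.
Place the vectors as rows of a 3×4 matrix and reduce to echelon form.
The reduction yields 3 nonzero rows, so the rank is 3.
Since rank = 3 (the number of vectors), the set is linearly independent.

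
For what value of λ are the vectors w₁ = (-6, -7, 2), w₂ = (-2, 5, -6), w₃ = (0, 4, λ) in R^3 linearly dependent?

λ = -40/11

Place the vectors as rows of a 3×3 matrix; dependence ⇔ determinant zero.
Expanding, det = -44*λ - 160.
Solving -44*λ - 160 = 0 yields λ = -40/11.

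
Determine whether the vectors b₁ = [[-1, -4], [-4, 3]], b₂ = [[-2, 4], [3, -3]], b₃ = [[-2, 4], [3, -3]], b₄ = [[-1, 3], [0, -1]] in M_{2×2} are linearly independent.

Write each element as a coordinate vector in ℝ⁴ using {E₁₁, E₁₂, E₂₁, E₂₂}.
Two of the vectors are equal, giving an immediate dependence.

linearly dependent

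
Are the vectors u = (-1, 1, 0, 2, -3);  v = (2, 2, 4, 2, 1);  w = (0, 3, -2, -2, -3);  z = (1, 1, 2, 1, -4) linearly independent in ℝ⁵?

Place the vectors as rows of a 4×5 matrix and reduce to echelon form.
The reduction yields 4 nonzero rows, so the rank is 4.
Since rank = 4 (the number of vectors), the set is linearly independent.

linearly independent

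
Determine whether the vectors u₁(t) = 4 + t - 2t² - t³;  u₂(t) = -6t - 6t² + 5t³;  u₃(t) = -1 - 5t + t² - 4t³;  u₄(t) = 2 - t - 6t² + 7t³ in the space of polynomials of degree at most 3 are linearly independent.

Write each element as a coordinate vector in ℝ⁴ using {1, t, …, t³}.
Row-reduce the matrix whose columns are u₁, u₂, u₃, u₄.
The reduction yields 4 nonzero rows, so the rank is 4.
Since rank = 4 (the number of vectors), the set is linearly independent.

linearly independent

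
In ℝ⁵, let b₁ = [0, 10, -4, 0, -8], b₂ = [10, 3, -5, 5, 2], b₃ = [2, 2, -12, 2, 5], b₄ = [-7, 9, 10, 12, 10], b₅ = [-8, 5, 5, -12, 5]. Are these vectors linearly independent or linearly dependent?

Form the 5×5 matrix with these as columns; its determinant is 462814.
A nonzero determinant means the columns are linearly independent.

linearly independent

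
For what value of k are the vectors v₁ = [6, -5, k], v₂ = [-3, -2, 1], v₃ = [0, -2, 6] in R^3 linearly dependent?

k = 25

Place the vectors as rows of a 3×3 matrix; dependence ⇔ determinant zero.
The determinant works out to 6*k - 150.
This vanishes exactly when k = 25.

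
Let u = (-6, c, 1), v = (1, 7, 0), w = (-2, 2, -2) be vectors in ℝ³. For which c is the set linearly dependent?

c = -50

The set is linearly dependent precisely when det[u; v; w] = 0.
Cofactor expansion gives det = 2*c + 100.
This vanishes exactly when c = -50.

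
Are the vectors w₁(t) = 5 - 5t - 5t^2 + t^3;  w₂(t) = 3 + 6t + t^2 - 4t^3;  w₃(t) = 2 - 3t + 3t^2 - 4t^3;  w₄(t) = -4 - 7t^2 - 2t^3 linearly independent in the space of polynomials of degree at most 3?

Write each element as a coordinate vector in ℝ⁴ using {1, t, …, t^3}.
Place the vectors as rows of a 4×4 matrix and reduce to echelon form.
The reduction yields 4 nonzero rows, so the rank is 4.
Since rank = 4 (the number of vectors), the set is linearly independent.

linearly independent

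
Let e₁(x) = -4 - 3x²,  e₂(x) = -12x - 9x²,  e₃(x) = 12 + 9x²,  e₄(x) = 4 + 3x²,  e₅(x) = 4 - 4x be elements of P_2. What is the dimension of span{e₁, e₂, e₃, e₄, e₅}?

2

Represent each element by its coordinate vector in ℝ³.
Put the 3×5 matrix [e₁|e₂|e₃|e₄|e₅] into echelon form.
Reduction leaves 2 leading entries, giving rank 2.
(With 5 elements in a 3-dimensional space the rank is at most 3.)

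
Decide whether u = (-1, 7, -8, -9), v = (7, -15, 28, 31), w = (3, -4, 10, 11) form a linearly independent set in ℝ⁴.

linearly dependent

Row-reduce the matrix whose columns are u, v, w.
The reduction yields 2 nonzero rows, so the rank is 2.
Since rank 2 < 3, the set is linearly dependent.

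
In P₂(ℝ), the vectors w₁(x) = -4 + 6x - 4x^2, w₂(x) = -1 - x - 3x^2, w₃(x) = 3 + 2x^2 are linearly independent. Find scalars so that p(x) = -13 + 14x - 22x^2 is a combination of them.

p = 3w₁ + 4w₂ + w₃

Identify each element with its coordinate vector in ℝ³ via {1, x, x^2}.
Since w₁, w₂, w₃ are independent, the coefficients expressing p are uniquely determined by a linear system.
The system has the unique solution (c₁, c₂, c₃) = (3, 4, 1).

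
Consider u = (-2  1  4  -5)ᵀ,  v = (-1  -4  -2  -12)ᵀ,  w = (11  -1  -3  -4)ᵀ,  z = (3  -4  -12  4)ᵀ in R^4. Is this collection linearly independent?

Form the 4×4 matrix with these as columns; its determinant is -1154.
A nonzero determinant means the columns are linearly independent.

linearly independent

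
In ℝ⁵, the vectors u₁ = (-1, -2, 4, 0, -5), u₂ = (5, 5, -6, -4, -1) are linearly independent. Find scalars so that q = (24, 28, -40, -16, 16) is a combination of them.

Solve the system with u₁, u₂ as columns and q as the right-hand side.
Back-substitution yields (c₁, c₂) = (-4, 4).

q = -4u₁ + 4u₂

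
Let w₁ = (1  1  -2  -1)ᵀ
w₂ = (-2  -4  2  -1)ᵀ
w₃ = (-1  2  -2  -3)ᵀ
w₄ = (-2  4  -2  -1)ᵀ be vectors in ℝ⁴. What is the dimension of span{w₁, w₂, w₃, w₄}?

Row-reduce the 4×4 matrix with these as rows.
Exactly 4 pivots survive; hence the rank is 4.

dim = 4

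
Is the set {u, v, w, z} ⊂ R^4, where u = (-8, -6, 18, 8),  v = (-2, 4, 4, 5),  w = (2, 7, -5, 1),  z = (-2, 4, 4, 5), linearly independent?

linearly dependent

Two of the vectors are equal, giving an immediate dependence.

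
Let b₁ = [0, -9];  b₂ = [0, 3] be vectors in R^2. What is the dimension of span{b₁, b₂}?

1

Apply Gaussian elimination to the matrix whose rows are b₁, b₂.
There is 1 pivot column, so rank = 1.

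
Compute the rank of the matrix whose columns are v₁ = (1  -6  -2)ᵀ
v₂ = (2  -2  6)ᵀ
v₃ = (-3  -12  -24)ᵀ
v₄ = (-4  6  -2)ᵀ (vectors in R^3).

Put the 3×4 matrix [v₁|v₂|v₃|v₄] into echelon form.
Exactly 3 pivots survive; hence the rank is 3.
(With 4 elements in a 3-dimensional space the rank is at most 3.)

3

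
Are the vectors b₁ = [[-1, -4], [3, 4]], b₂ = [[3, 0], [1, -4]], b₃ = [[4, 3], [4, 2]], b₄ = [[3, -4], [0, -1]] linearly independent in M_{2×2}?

Write each element as a coordinate vector in ℝ⁴ using {E₁₁, E₁₂, E₂₁, E₂₂}.
Row-reduce the matrix whose columns are b₁, b₂, b₃, b₄.
The reduction yields 4 nonzero rows, so the rank is 4.
Since rank = 4 (the number of vectors), the set is linearly independent.

linearly independent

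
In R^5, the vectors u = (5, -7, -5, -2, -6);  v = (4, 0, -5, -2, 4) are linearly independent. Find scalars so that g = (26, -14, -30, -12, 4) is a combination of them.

Set up the augmented matrix [u | v | g] and row-reduce.
Row-reducing the augmented matrix gives the unique coefficients (α₁, α₂) = (2, 4).

g = 2u + 4v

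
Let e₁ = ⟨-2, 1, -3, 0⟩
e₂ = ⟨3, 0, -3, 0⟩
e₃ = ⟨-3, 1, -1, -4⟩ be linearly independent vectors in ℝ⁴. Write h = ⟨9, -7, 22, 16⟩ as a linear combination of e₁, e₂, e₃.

Solve the system with e₁, e₂, e₃ as columns and h as the right-hand side.
The system has the unique solution (α₁, α₂, α₃) = (-3, -3, -4).

h = -3e₁ - 3e₂ - 4e₃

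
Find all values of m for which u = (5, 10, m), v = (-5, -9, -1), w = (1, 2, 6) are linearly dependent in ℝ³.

m = 30

Place the vectors as rows of a 3×3 matrix; dependence ⇔ determinant zero.
Expanding, det = 30 - m.
This vanishes exactly when m = 30.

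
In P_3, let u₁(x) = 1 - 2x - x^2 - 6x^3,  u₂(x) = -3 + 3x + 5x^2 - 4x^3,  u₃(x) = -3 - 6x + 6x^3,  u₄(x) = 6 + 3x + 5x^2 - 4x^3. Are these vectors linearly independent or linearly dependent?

Write each element as a coordinate vector in ℝ⁴ using {1, x, …, x^3}.
Place the vectors as rows of a 4×4 matrix and reduce to echelon form.
The reduction yields 4 nonzero rows, so the rank is 4.
Since rank = 4 (the number of vectors), the set is linearly independent.

linearly independent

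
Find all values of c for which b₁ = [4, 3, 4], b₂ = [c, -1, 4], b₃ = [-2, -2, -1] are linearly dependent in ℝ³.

c = 4/5

Dependence holds iff the 3×3 matrix [b₁ b₂ b₃] is singular.
Cofactor expansion gives det = 4 - 5*c.
Solving 4 - 5*c = 0 yields c = 4/5.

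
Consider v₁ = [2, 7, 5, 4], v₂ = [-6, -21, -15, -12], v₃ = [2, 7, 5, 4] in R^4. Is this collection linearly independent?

linearly dependent

Two of the vectors are equal, giving an immediate dependence.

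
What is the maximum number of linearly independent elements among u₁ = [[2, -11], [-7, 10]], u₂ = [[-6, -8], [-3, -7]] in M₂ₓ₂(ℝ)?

2

Use coordinates relative to {E₁₁, E₁₂, E₂₁, E₂₂}.
Form the matrix with u₁, u₂ as columns and reduce.
Exactly 2 pivots survive; hence the rank is 2.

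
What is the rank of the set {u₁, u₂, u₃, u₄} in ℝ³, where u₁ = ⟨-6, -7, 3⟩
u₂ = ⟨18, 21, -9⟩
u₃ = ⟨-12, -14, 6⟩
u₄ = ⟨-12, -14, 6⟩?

rank 1

Row-reduce the 4×3 matrix with these as rows.
Reduction leaves 1 leading entry, giving rank 1.
(With 4 elements in a 3-dimensional space the rank is at most 3.)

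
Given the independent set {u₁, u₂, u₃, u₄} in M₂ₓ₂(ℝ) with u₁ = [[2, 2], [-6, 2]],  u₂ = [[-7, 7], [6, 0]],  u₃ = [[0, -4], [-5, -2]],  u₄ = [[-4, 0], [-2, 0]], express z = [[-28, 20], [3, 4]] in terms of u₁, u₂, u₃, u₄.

Identify each element with its coordinate vector in ℝ⁴ via {E₁₁, E₁₂, E₂₁, E₂₂}.
Since u₁, u₂, u₃, u₄ are independent, the coefficients expressing z are uniquely determined by a linear system.
Back-substitution yields (α₁, …, α₄) = (1, 2, -1, 4).

z = u₁ + 2u₂ - u₃ + 4u₄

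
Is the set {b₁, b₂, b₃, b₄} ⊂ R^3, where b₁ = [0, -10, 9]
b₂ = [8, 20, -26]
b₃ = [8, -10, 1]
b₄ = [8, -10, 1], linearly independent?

linearly dependent

There are 4 vectors in a 3-dimensional space, so they cannot be linearly independent.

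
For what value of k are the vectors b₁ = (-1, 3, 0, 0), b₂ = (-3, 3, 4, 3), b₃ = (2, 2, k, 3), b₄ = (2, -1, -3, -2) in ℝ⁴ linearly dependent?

k = -2/3

Dependence holds iff the 4×4 matrix [b₁ b₂ b₃ b₄] is singular.
Expanding, det = 3*k + 2.
This vanishes exactly when k = -2/3.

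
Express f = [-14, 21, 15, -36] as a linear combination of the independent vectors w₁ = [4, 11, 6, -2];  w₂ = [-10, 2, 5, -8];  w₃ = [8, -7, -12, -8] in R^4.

Set up the augmented matrix [w₁ | w₂ | w₃ | f] and row-reduce.
Back-substitution yields (c₁, c₂, c₃) = (2, 3, 1).

f = 2w₁ + 3w₂ + w₃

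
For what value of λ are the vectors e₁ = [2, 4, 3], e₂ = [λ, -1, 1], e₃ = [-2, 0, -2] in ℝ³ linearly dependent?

λ = 5/4

The vectors are dependent exactly when the determinant of the matrix with rows e₁, e₂, e₃ vanishes.
Cofactor expansion gives det = 8*λ - 10.
Solving 8*λ - 10 = 0 yields λ = 5/4.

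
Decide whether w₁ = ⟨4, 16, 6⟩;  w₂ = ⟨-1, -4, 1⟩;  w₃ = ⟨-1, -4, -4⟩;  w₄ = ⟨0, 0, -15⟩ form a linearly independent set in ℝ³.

There are 4 vectors in a 3-dimensional space, so they cannot be linearly independent.

linearly dependent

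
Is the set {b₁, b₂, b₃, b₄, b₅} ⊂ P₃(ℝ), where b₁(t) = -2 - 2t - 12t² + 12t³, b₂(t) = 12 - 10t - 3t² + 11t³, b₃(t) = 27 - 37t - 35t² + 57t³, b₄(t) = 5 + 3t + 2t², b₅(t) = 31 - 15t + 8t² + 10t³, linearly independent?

Write each element as a coordinate vector in ℝ⁴ using {1, t, …, t³}.
There are 5 vectors in a 4-dimensional space, so they cannot be linearly independent.

linearly dependent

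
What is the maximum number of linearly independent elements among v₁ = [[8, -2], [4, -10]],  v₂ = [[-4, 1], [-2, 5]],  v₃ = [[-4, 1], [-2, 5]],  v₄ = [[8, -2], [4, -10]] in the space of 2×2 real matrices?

Represent each element by its coordinate vector in ℝ⁴.
Form the matrix with v₁, v₂, v₃, v₄ as columns and reduce.
There is 1 pivot column, so rank = 1.

1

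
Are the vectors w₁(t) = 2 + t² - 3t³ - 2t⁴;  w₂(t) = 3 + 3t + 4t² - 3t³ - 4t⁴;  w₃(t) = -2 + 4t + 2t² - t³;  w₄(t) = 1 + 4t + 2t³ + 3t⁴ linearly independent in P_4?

linearly independent

Take coordinates with respect to the standard basis {1, t, …, t⁴}.
Row-reduce the matrix whose columns are w₁, w₂, w₃, w₄.
The reduction yields 4 nonzero rows, so the rank is 4.
Since rank = 4 (the number of vectors), the set is linearly independent.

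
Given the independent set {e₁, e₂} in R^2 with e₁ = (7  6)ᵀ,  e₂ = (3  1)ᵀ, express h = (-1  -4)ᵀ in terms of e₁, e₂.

Solve the system with e₁, e₂ as columns and h as the right-hand side.
Back-substitution yields (a₁, a₂) = (-1, 2).

h = -e₁ + 2e₂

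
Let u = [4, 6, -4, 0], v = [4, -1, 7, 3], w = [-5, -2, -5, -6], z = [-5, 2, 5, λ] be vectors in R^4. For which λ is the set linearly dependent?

λ = 36

Place the vectors as rows of a 4×4 matrix; dependence ⇔ determinant zero.
Cofactor expansion gives det = 38*λ - 1368.
This vanishes exactly when λ = 36.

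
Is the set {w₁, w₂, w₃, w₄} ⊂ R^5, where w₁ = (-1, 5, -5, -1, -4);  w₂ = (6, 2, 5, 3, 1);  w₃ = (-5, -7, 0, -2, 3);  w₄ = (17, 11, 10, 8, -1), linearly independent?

linearly dependent

Place the vectors as rows of a 4×5 matrix and reduce to echelon form.
The reduction yields 2 nonzero rows, so the rank is 2.
Since rank 2 < 4, the set is linearly dependent.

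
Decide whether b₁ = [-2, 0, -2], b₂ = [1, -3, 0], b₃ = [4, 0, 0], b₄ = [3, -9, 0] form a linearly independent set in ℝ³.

linearly dependent

There are 4 vectors in a 3-dimensional space, so they cannot be linearly independent.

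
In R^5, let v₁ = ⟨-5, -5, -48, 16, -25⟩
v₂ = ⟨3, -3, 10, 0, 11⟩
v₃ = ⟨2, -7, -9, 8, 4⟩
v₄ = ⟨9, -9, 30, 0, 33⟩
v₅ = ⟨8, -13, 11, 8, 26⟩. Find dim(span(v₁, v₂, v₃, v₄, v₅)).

dim = 2

Row-reduce the 5×5 matrix with these as rows.
Exactly 2 pivots survive; hence the rank is 2.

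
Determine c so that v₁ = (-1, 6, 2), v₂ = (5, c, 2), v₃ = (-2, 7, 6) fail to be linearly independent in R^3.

c = -60

Dependence holds iff the 3×3 matrix [v₁ v₂ v₃] is singular.
The determinant works out to -2*c - 120.
This vanishes exactly when c = -60.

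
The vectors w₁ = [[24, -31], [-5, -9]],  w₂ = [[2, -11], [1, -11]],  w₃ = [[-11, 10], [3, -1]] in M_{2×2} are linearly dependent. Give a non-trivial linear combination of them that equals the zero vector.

w₁ - w₂ + 2w₃ = 0

Pass to coordinate vectors relative to the basis {E₁₁, E₁₂, E₂₁, E₂₂}.
Solve the homogeneous system with w₁, w₂, w₃ as columns by row-reducing the coefficient matrix.
A generator of the null space is (1, -1, 2).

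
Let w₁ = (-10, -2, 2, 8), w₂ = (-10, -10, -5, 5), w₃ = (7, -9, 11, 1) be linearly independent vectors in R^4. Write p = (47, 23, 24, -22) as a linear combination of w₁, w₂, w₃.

p = -w₁ - 3w₂ + w₃

Write p = c₁w₁ + … + c₃w₃ and equate components.
The system has the unique solution (c₁, c₂, c₃) = (-1, -3, 1).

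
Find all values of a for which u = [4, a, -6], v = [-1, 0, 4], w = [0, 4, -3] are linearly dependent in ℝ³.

The vectors are dependent exactly when the determinant of the matrix with rows u, v, w vanishes.
Cofactor expansion gives det = -3*a - 40.
Solving -3*a - 40 = 0 yields a = -40/3.

a = -40/3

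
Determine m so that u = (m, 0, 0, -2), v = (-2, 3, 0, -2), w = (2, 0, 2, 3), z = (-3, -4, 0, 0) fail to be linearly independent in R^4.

m = -17/4

Place the vectors as rows of a 4×4 matrix; dependence ⇔ determinant zero.
Expanding, det = -16*m - 68.
Setting this to zero gives m = -17/4.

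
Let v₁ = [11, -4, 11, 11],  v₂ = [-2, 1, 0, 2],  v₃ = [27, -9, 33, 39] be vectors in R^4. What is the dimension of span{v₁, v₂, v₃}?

Put the 4×3 matrix [v₁|v₂|v₃] into echelon form.
Exactly 2 pivots survive; hence the rank is 2.

dim = 2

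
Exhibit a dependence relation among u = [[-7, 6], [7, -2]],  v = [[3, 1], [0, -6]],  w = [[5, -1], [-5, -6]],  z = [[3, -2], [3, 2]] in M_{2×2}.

Write each element as a vector in ℝ⁴ using {E₁₁, E₁₂, E₂₁, E₂₂}.
Write the vectors as columns of a matrix and find a nonzero vector in its null space.
The free variable yields coefficients (1, -2, 2, 1) (any nonzero multiple also works).

u - 2v + 2w + z = 0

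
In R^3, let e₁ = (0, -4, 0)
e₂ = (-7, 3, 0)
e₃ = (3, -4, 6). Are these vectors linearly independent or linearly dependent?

linearly independent

The matrix [e₁|e₂|e₃] has determinant -168.
A nonzero determinant means the columns are linearly independent.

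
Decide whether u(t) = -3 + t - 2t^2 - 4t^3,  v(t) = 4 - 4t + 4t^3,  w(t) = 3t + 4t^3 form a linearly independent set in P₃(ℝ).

Write each element as a coordinate vector in ℝ⁴ using {1, t, …, t^3}.
Row-reduce the matrix whose columns are u, v, w.
The reduction yields 3 nonzero rows, so the rank is 3.
Since rank = 3 (the number of vectors), the set is linearly independent.

linearly independent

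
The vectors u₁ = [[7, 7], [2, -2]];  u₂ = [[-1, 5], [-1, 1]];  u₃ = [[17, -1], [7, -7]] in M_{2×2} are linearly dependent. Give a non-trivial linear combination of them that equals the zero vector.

Pass to coordinate vectors relative to the basis {E₁₁, E₁₂, E₂₁, E₂₂}.
Row-reduce the matrix with u₁, u₂, u₃ as columns; the null space gives the coefficients.
The free variable yields coefficients (2, -3, -1) (any nonzero multiple also works).

2u₁ - 3u₂ - u₃ = 0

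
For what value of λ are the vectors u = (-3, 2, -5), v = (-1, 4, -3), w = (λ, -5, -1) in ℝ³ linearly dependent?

λ = -15/7

Place the vectors as rows of a 3×3 matrix; dependence ⇔ determinant zero.
Cofactor expansion gives det = 14*λ + 30.
Solving 14*λ + 30 = 0 yields λ = -15/7.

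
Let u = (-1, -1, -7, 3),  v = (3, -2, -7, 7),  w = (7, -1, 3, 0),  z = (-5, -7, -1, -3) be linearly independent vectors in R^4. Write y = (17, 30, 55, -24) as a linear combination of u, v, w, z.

y = -4u - 3v + w - 3z

Since u, v, w, z are independent, the coefficients expressing y are uniquely determined by a linear system.
Row-reducing the augmented matrix gives the unique coefficients (α₁, …, α₄) = (-4, -3, 1, -3).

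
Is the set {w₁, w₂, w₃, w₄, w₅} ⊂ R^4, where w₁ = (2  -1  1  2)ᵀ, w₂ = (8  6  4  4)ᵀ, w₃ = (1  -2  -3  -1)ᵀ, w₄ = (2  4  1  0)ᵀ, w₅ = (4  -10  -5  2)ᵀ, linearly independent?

linearly dependent

There are 5 vectors in a 4-dimensional space, so they cannot be linearly independent.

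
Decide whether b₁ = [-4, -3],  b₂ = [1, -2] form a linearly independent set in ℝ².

The matrix [b₁|b₂] has determinant 11.
A nonzero determinant means the columns are linearly independent.

linearly independent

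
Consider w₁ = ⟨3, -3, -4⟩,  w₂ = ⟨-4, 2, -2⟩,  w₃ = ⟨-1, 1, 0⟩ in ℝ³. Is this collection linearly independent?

linearly independent

Form the 3×3 matrix with these as columns; its determinant is 8.
A nonzero determinant means the columns are linearly independent.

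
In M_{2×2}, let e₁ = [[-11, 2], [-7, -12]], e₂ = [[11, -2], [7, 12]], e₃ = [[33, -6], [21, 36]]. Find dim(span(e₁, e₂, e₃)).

1

Pass to coordinate vectors with respect to the basis {E₁₁, E₁₂, E₂₁, E₂₂}.
Apply Gaussian elimination to the matrix whose rows are e₁, e₂, e₃.
The echelon form has 1 nonzero row, so the rank is 1.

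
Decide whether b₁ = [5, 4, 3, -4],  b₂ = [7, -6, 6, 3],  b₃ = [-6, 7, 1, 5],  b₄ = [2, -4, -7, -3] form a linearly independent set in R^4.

Place the vectors as rows of a 4×4 matrix and reduce to echelon form.
The reduction yields 4 nonzero rows, so the rank is 4.
Since rank = 4 (the number of vectors), the set is linearly independent.

linearly independent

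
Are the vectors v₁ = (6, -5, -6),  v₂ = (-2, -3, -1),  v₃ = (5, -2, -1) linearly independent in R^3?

The matrix [v₁|v₂|v₃] has determinant -73.
A nonzero determinant means the columns are linearly independent.

linearly independent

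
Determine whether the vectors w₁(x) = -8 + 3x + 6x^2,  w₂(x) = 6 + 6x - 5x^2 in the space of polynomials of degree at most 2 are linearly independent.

linearly independent

Write each element as a coordinate vector in ℝ³ using {1, x, x^2}.
Row-reduce the matrix whose columns are w₁, w₂.
The reduction yields 2 nonzero rows, so the rank is 2.
Since rank = 2 (the number of vectors), the set is linearly independent.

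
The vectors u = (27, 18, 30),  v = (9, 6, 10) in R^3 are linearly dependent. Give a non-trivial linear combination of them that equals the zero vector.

Solve the homogeneous system with u, v as columns by row-reducing the coefficient matrix.
The free variable yields coefficients (1, -3) (any nonzero multiple also works).

u - 3v = 0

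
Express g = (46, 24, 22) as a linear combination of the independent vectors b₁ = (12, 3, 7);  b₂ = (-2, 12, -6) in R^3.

Write g = a₁b₁ + a₂b₂ and equate components.
Row-reducing the augmented matrix gives the unique coefficients (a₁, a₂) = (4, 1).

g = 4b₁ + b₂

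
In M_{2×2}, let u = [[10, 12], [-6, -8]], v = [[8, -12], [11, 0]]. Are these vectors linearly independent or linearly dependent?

Take coordinates with respect to the standard basis {E₁₁, E₁₂, E₂₁, E₂₂}.
Place the vectors as rows of a 2×4 matrix and reduce to echelon form.
The reduction yields 2 nonzero rows, so the rank is 2.
Since rank = 2 (the number of vectors), the set is linearly independent.

linearly independent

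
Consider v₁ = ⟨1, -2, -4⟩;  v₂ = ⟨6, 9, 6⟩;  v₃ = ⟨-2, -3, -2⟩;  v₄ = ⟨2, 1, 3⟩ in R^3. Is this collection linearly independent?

linearly dependent

There are 4 vectors in a 3-dimensional space, so they cannot be linearly independent.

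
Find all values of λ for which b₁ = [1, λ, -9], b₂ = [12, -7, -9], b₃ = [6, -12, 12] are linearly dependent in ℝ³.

λ = 11/3

The vectors are dependent exactly when the determinant of the matrix with rows b₁, b₂, b₃ vanishes.
Expanding, det = 726 - 198*λ.
Solving 726 - 198*λ = 0 yields λ = 11/3.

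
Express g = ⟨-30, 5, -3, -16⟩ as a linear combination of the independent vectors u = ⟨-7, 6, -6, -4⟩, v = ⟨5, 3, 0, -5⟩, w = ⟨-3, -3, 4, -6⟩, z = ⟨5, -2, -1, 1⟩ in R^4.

Since u, v, w, z are independent, the coefficients expressing g are uniquely determined by a linear system.
Row-reducing the augmented matrix gives the unique coefficients (c₁, …, c₄) = (2, -1, 2, -1).

g = 2u - v + 2w - z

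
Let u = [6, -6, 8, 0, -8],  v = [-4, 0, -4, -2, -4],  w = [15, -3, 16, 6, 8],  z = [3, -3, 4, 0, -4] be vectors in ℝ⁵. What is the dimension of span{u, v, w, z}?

dim = 2

Apply Gaussian elimination to the matrix whose rows are u, v, w, z.
The echelon form has 2 nonzero rows, so the rank is 2.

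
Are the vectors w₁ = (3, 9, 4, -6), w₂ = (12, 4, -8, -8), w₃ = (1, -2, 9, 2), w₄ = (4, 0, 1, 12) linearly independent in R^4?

linearly independent

The matrix [w₁|w₂|w₃|w₄] has determinant -14672.
A nonzero determinant means the columns are linearly independent.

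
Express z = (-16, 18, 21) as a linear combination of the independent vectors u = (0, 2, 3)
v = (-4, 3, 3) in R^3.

Since u, v are independent, the coefficients expressing z are uniquely determined by a linear system.
The system has the unique solution (a₁, a₂) = (3, 4).

z = 3u + 4v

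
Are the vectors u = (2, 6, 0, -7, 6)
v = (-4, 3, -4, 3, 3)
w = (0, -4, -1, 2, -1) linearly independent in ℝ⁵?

Row-reduce the matrix whose columns are u, v, w.
The reduction yields 3 nonzero rows, so the rank is 3.
Since rank = 3 (the number of vectors), the set is linearly independent.

linearly independent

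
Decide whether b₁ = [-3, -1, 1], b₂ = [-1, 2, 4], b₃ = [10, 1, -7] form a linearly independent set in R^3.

linearly dependent

Form the 3×3 matrix with these as columns; its determinant is 0.
A zero determinant means the columns are linearly dependent.
Indeed 3b₁ + b₂ + b₃ = 0.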